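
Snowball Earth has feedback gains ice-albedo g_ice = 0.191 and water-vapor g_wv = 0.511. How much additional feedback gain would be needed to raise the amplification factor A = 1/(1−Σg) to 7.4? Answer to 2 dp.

Current total gain = 0.702.
Target gain for A = 7.4: g* = 1 − 1/7.4 = 0.8649.
Additional gain needed = 0.8649 − 0.702 = 0.16.

0.16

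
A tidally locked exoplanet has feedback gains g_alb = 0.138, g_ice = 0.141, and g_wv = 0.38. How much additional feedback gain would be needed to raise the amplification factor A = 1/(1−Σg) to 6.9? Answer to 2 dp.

Current total gain = 0.659.
Target gain for A = 6.9: g* = 1 − 1/6.9 = 0.8551.
Additional gain needed = 0.8551 − 0.659 = 0.20.

0.20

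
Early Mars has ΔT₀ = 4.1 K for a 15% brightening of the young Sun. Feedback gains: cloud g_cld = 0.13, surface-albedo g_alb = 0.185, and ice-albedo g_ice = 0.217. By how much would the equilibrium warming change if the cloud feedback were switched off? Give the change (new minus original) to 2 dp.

-1.90 K

Original: g = 0.532, ΔT = 4.1/(1−0.532) = 8.7607 K.
Without cloud: g' = 0.402, ΔT' = 4.1/(1−0.402) = 6.8562 K.
Change = 6.8562 − 8.7607 = -1.90 K.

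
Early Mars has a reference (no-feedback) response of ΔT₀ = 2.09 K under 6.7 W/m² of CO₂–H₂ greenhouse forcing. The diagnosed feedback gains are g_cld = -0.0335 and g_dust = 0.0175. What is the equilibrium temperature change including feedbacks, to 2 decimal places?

Total gain g = -0.0335 + 0.0175 = -0.016.
Amplification A = 1/(1 + 0.016) = 0.9843.
ΔT = 2.09 × 0.9843 = 2.06 K.

2.06 K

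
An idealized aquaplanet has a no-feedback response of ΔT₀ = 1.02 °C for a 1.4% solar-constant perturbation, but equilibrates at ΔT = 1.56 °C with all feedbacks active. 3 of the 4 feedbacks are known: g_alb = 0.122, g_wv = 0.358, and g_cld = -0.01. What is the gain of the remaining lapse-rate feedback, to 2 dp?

-0.12

Amplification A = ΔT/ΔT₀ = 1.56/1.02 = 1.529.
Total gain g = 1 − 1/A = 1 − 1/1.529 = 0.346.
Known gains sum to 0.122 + 0.358 − 0.01 = 0.47.
g_lr = 0.346 − 0.47 = -0.12.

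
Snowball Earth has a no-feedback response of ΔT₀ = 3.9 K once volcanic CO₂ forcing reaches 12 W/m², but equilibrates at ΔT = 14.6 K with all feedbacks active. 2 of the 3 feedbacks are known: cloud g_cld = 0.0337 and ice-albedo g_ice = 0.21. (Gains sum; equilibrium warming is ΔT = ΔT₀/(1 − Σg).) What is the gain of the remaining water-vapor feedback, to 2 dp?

0.49

Amplification A = ΔT/ΔT₀ = 14.6/3.9 = 3.744.
Total gain g = 1 − 1/A = 1 − 1/3.744 = 0.7329.
Known gains sum to 0.0337 + 0.21 = 0.2437.
g_wv = 0.7329 − 0.2437 = 0.49.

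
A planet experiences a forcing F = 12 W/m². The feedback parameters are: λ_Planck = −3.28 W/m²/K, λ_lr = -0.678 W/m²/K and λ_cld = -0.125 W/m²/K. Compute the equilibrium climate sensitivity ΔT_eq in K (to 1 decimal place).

2.9 K

Net feedback parameter λ = (−3.28) + (-0.678) + (-0.125) = -4.083 W/m²/K.
ΔT = −F/λ = −12/(-4.083) = 2.9 K.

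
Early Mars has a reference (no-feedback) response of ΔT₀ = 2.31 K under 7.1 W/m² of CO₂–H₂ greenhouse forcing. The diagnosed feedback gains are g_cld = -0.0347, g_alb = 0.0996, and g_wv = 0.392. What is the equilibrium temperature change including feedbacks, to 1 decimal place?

4.3 K

Total gain g = -0.0347 + 0.0996 + 0.392 = 0.4569.
Amplification A = 1/(1 − 0.4569) = 1.841.
ΔT = 2.31 × 1.841 = 4.3 K.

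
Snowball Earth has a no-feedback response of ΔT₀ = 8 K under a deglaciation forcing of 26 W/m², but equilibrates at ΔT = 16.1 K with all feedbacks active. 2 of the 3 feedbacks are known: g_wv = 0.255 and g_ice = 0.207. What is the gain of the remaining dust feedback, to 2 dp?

Amplification A = ΔT/ΔT₀ = 16.1/8 = 2.013.
Total gain g = 1 − 1/A = 1 − 1/2.013 = 0.5032.
Known gains sum to 0.255 + 0.207 = 0.462.
g_dust = 0.5032 − 0.462 = 0.04.

0.04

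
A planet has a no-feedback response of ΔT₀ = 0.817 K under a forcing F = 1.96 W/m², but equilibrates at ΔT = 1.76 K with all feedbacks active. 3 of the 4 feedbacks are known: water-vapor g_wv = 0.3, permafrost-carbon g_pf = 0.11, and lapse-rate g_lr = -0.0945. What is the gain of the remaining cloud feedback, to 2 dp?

0.22

Amplification A = ΔT/ΔT₀ = 1.76/0.817 = 2.154.
Total gain g = 1 − 1/A = 1 − 1/2.154 = 0.5357.
Known gains sum to 0.3 + 0.11 − 0.0945 = 0.3155.
g_cld = 0.5357 − 0.3155 = 0.22.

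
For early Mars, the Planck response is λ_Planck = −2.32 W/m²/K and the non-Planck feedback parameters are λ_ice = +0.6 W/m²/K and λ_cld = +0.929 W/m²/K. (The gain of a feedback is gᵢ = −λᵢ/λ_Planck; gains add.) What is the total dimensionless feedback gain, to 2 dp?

Convert to gains: g_ice = 0.6/2.32 = 0.2586; g_cld = 0.929/2.32 = 0.4004.
Total gain g = 0.659.

0.66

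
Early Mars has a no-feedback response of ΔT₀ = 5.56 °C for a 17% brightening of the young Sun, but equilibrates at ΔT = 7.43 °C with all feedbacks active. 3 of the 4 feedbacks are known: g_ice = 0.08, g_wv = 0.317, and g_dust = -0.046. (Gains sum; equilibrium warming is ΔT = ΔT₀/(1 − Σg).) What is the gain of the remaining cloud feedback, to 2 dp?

Amplification A = ΔT/ΔT₀ = 7.43/5.56 = 1.336.
Total gain g = 1 − 1/A = 1 − 1/1.336 = 0.2515.
Known gains sum to 0.08 + 0.317 − 0.046 = 0.351.
g_cld = 0.2515 − 0.351 = -0.10.

-0.10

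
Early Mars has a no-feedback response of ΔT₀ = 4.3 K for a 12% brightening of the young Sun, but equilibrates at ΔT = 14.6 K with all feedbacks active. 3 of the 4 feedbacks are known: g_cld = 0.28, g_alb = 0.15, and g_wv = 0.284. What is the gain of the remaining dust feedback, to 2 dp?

-0.01

Amplification A = ΔT/ΔT₀ = 14.6/4.3 = 3.395.
Total gain g = 1 − 1/A = 1 − 1/3.395 = 0.7054.
Known gains sum to 0.28 + 0.15 + 0.284 = 0.714.
g_dust = 0.7054 − 0.714 = -0.01.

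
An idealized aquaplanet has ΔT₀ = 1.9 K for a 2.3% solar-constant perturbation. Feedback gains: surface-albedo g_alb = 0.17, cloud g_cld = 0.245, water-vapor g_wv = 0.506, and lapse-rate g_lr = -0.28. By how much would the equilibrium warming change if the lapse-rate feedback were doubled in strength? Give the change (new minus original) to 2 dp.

-2.32 K

Original: g = 0.641, ΔT = 1.9/(1−0.641) = 5.2925 K.
With doubled lapse-rate: g' = 0.361, ΔT' = 1.9/(1−0.361) = 2.9734 K.
Change = 2.9734 − 5.2925 = -2.32 K.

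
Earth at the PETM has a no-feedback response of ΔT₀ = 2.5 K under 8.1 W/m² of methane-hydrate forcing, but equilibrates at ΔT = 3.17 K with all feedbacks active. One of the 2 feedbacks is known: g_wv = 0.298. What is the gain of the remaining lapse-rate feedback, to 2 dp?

Amplification A = ΔT/ΔT₀ = 3.17/2.5 = 1.268.
Total gain g = 1 − 1/A = 1 − 1/1.268 = 0.2114.
The known gain is 0.298.
g_lr = 0.2114 − 0.298 = -0.09.

-0.09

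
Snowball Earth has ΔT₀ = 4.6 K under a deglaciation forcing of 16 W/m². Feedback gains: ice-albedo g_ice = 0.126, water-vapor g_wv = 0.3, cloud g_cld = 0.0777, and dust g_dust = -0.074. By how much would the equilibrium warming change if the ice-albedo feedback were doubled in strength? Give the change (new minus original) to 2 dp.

Original: g = 0.4297, ΔT = 4.6/(1−0.4297) = 8.0659 K.
With doubled ice-albedo: g' = 0.5557, ΔT' = 4.6/(1−0.5557) = 10.3534 K.
Change = 10.3534 − 8.0659 = 2.29 K.

2.29 K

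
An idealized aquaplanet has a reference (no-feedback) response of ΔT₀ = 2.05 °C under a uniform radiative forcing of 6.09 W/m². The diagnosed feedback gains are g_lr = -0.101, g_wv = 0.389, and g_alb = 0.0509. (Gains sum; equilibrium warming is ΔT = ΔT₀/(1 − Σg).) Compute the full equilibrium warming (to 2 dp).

Total gain g = -0.101 + 0.389 + 0.0509 = 0.3389.
Amplification A = 1/(1 − 0.3389) = 1.513.
ΔT = 2.05 × 1.513 = 3.10 °C.

3.10 °C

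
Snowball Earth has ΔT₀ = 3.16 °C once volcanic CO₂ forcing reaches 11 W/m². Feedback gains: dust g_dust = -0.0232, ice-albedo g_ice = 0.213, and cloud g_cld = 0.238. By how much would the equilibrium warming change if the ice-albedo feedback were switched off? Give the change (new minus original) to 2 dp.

Original: g = 0.4278, ΔT = 3.16/(1−0.4278) = 5.5225 °C.
Without ice-albedo: g' = 0.2148, ΔT' = 3.16/(1−0.2148) = 4.0245 °C.
Change = 4.0245 − 5.5225 = -1.50 °C.

-1.50 °C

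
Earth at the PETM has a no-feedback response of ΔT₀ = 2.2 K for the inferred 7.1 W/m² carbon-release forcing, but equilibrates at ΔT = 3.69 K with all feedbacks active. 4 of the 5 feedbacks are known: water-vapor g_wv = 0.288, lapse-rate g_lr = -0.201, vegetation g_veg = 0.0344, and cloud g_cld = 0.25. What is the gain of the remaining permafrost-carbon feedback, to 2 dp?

Amplification A = ΔT/ΔT₀ = 3.69/2.2 = 1.677.
Total gain g = 1 − 1/A = 1 − 1/1.677 = 0.4037.
Known gains sum to 0.288 − 0.201 + 0.0344 + 0.25 = 0.3714.
g_pf = 0.4037 − 0.3714 = 0.03.

0.03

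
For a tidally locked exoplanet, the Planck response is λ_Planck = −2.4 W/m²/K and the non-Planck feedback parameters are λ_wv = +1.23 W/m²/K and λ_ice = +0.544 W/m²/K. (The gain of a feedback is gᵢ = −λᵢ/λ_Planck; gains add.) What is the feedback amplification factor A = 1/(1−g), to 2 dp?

Convert to gains: g_wv = 1.23/2.4 = 0.5125; g_ice = 0.544/2.4 = 0.2267.
Total gain g = 0.7392.
A = 1/(1 − 0.7392) = 3.83.

3.83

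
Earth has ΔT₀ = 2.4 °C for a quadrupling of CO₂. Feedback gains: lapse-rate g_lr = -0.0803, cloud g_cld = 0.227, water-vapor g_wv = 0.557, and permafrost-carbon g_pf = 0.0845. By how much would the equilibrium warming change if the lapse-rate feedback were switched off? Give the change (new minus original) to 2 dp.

6.92 °C

Original: g = 0.7882, ΔT = 2.4/(1−0.7882) = 11.3314 °C.
Without lapse-rate: g' = 0.8685, ΔT' = 2.4/(1−0.8685) = 18.2510 °C.
Change = 18.2510 − 11.3314 = 6.92 °C.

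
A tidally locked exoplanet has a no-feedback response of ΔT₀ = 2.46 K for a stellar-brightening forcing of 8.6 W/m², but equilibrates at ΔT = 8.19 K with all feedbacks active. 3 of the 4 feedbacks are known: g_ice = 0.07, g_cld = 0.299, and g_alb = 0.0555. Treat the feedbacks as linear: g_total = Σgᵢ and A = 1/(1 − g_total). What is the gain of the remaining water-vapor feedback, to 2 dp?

0.28

Amplification A = ΔT/ΔT₀ = 8.19/2.46 = 3.329.
Total gain g = 1 − 1/A = 1 − 1/3.329 = 0.6996.
Known gains sum to 0.07 + 0.299 + 0.0555 = 0.4245.
g_wv = 0.6996 − 0.4245 = 0.28.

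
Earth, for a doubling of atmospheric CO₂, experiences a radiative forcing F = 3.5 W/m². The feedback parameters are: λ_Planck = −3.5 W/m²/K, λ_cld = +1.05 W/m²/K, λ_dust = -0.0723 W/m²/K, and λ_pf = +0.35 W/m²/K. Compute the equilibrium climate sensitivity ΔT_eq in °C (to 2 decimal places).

Net feedback parameter λ = (−3.5) + (+1.05) + (-0.0723) + (+0.35) = -2.1723 W/m²/K.
ΔT = −F/λ = −3.5/(-2.1723) = 1.61 °C.

1.61 °C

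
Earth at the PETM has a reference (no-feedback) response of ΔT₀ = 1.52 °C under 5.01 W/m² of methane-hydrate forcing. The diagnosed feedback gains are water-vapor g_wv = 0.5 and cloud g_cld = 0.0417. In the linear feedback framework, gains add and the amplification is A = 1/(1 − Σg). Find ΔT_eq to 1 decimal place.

Total gain g = 0.5 + 0.0417 = 0.5417.
Amplification A = 1/(1 − 0.5417) = 2.182.
ΔT = 1.52 × 2.182 = 3.3 °C.

3.3 °C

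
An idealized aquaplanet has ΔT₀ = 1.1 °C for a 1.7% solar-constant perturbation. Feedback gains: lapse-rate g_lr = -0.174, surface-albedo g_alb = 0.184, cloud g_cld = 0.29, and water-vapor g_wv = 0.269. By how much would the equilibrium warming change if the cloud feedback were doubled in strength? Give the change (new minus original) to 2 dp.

5.25 °C

Original: g = 0.569, ΔT = 1.1/(1−0.569) = 2.5522 °C.
With doubled cloud: g' = 0.859, ΔT' = 1.1/(1−0.859) = 7.8014 °C.
Change = 7.8014 − 2.5522 = 5.25 °C.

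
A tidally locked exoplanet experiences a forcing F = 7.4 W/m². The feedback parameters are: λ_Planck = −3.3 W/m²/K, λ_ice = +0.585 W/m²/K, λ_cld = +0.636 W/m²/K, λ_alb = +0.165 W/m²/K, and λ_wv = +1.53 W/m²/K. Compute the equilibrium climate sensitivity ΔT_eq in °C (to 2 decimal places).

19.27 °C

Net feedback parameter λ = (−3.3) + (+0.585) + (+0.636) + (+0.165) + (+1.53) = -0.384 W/m²/K.
ΔT = −F/λ = −7.4/(-0.384) = 19.27 °C.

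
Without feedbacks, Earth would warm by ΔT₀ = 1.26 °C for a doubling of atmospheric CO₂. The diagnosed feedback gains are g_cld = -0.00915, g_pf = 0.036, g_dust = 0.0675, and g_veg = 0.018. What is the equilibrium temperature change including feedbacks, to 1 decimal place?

Total gain g = -0.00915 + 0.036 + 0.0675 + 0.018 = 0.11235.
Amplification A = 1/(1 − 0.11235) = 1.127.
ΔT = 1.26 × 1.127 = 1.4 °C.

1.4 °C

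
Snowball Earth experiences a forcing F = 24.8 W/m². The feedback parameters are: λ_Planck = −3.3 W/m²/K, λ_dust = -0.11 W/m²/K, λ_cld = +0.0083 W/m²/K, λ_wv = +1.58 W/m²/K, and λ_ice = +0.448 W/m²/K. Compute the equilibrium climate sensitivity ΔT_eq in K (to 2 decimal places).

18.05 K

Net feedback parameter λ = (−3.3) + (-0.11) + (+0.0083) + (+1.58) + (+0.448) = -1.3737 W/m²/K.
ΔT = −F/λ = −24.8/(-1.3737) = 18.05 K.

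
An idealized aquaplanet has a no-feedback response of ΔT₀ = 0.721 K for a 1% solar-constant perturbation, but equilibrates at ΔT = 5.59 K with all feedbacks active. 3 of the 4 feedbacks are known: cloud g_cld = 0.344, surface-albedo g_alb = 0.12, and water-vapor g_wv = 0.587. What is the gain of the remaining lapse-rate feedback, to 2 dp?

Amplification A = ΔT/ΔT₀ = 5.59/0.721 = 7.753.
Total gain g = 1 − 1/A = 1 − 1/7.753 = 0.871.
Known gains sum to 0.344 + 0.12 + 0.587 = 1.051.
g_lr = 0.871 − 1.051 = -0.18.

-0.18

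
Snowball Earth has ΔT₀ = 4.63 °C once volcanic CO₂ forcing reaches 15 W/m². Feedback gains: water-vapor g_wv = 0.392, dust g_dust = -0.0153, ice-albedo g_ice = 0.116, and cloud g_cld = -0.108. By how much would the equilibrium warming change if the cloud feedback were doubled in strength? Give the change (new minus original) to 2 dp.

Original: g = 0.3847, ΔT = 4.63/(1−0.3847) = 7.5248 °C.
With doubled cloud: g' = 0.2767, ΔT' = 4.63/(1−0.2767) = 6.4012 °C.
Change = 6.4012 − 7.5248 = -1.12 °C.

-1.12 °C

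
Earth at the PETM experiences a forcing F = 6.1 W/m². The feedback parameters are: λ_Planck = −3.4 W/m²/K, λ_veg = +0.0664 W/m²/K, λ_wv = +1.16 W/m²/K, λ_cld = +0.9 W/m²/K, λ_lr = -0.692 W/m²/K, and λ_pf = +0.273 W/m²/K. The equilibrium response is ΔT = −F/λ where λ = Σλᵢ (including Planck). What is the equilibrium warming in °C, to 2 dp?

Net feedback parameter λ = (−3.4) + (+0.0664) + (+1.16) + (+0.9) + (-0.692) + (+0.273) = -1.6926 W/m²/K.
ΔT = −F/λ = −6.1/(-1.6926) = 3.60 °C.

3.60 °C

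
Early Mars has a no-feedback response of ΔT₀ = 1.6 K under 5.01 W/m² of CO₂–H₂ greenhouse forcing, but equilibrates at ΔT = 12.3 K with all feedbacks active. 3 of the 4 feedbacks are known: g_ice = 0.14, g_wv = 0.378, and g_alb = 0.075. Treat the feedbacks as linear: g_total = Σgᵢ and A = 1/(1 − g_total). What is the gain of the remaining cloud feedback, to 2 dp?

Amplification A = ΔT/ΔT₀ = 12.3/1.6 = 7.688.
Total gain g = 1 − 1/A = 1 − 1/7.688 = 0.8699.
Known gains sum to 0.14 + 0.378 + 0.075 = 0.593.
g_cld = 0.8699 − 0.593 = 0.28.

0.28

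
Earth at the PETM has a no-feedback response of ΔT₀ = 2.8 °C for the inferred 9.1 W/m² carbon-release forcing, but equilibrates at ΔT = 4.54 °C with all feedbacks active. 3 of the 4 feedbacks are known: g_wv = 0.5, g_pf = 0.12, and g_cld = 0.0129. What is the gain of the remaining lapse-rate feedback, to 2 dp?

Amplification A = ΔT/ΔT₀ = 4.54/2.8 = 1.621.
Total gain g = 1 − 1/A = 1 − 1/1.621 = 0.3831.
Known gains sum to 0.5 + 0.12 + 0.0129 = 0.6329.
g_lr = 0.3831 − 0.6329 = -0.25.

-0.25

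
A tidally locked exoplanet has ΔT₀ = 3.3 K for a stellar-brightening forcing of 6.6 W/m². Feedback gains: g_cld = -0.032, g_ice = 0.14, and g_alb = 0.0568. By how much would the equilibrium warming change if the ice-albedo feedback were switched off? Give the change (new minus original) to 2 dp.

-0.57 K

Original: g = 0.1648, ΔT = 3.3/(1−0.1648) = 3.9511 K.
Without ice-albedo: g' = 0.0248, ΔT' = 3.3/(1−0.0248) = 3.3839 K.
Change = 3.3839 − 3.9511 = -0.57 K.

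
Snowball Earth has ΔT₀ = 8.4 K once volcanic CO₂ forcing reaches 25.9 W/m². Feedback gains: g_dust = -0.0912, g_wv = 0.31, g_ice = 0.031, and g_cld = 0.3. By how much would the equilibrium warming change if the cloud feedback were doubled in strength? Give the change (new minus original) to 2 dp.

37.27 K

Original: g = 0.5498, ΔT = 8.4/(1−0.5498) = 18.6584 K.
With doubled cloud: g' = 0.8498, ΔT' = 8.4/(1−0.8498) = 55.9254 K.
Change = 55.9254 − 18.6584 = 37.27 K.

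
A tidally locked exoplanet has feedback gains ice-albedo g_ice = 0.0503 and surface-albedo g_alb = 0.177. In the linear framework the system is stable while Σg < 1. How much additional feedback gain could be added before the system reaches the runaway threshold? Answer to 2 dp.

0.77

Current total gain = 0.0503 + 0.177 = 0.2273.
Margin to runaway = 1 − 0.2273 = 0.77.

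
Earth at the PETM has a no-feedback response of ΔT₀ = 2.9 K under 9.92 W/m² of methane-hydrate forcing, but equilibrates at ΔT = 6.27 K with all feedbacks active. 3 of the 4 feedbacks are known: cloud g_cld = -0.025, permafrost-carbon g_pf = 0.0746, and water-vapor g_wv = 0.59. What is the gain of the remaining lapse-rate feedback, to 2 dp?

Amplification A = ΔT/ΔT₀ = 6.27/2.9 = 2.162.
Total gain g = 1 − 1/A = 1 − 1/2.162 = 0.5375.
Known gains sum to -0.025 + 0.0746 + 0.59 = 0.6396.
g_lr = 0.5375 − 0.6396 = -0.10.

-0.10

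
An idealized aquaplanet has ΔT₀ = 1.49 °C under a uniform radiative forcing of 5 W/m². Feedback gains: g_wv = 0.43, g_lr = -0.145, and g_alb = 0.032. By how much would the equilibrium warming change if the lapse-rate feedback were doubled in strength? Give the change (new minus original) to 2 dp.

Original: g = 0.317, ΔT = 1.49/(1−0.317) = 2.1816 °C.
With doubled lapse-rate: g' = 0.172, ΔT' = 1.49/(1−0.172) = 1.7995 °C.
Change = 1.7995 − 2.1816 = -0.38 °C.

-0.38 °C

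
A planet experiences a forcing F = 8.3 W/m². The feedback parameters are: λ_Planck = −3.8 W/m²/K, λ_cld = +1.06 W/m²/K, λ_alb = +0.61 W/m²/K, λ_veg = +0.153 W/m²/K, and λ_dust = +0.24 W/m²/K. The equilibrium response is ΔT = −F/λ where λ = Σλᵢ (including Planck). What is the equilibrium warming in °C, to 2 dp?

Net feedback parameter λ = (−3.8) + (+1.06) + (+0.61) + (+0.153) + (+0.24) = -1.737 W/m²/K.
ΔT = −F/λ = −8.3/(-1.737) = 4.78 °C.

4.78 °C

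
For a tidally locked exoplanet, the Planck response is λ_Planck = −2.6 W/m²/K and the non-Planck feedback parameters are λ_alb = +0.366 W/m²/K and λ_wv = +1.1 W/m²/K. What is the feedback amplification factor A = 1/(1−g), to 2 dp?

Convert to gains: g_alb = 0.366/2.6 = 0.1408; g_wv = 1.1/2.6 = 0.4231.
Total gain g = 0.5639.
A = 1/(1 − 0.5639) = 2.29.

2.29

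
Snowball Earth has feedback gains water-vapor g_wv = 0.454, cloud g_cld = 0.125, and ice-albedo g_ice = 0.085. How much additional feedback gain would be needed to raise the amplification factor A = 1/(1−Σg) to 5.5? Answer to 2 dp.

Current total gain = 0.664.
Target gain for A = 5.5: g* = 1 − 1/5.5 = 0.8182.
Additional gain needed = 0.8182 − 0.664 = 0.15.

0.15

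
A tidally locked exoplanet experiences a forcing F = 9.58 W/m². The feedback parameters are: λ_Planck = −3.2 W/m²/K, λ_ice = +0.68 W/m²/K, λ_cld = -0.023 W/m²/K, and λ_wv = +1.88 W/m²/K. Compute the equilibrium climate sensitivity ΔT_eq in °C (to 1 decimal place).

Net feedback parameter λ = (−3.2) + (+0.68) + (-0.023) + (+1.88) = -0.663 W/m²/K.
ΔT = −F/λ = −9.58/(-0.663) = 14.4 °C.

14.4 °C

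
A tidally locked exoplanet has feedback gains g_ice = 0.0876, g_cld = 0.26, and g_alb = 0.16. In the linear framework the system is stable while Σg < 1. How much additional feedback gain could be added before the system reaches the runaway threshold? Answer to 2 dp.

0.49

Current total gain = 0.0876 + 0.26 + 0.16 = 0.5076.
Margin to runaway = 1 − 0.5076 = 0.49.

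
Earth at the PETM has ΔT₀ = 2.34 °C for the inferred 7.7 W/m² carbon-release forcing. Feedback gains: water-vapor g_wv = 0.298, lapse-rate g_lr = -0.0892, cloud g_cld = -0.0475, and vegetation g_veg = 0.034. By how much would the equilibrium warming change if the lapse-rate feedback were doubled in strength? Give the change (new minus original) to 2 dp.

Original: g = 0.1953, ΔT = 2.34/(1−0.1953) = 2.9079 °C.
With doubled lapse-rate: g' = 0.1061, ΔT' = 2.34/(1−0.1061) = 2.6177 °C.
Change = 2.6177 − 2.9079 = -0.29 °C.

-0.29 °C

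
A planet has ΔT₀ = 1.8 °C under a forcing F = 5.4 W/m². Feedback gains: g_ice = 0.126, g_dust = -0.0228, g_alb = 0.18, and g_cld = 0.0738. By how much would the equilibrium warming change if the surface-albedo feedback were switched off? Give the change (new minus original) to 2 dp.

Original: g = 0.357, ΔT = 1.8/(1−0.357) = 2.7994 °C.
Without surface-albedo: g' = 0.177, ΔT' = 1.8/(1−0.177) = 2.1871 °C.
Change = 2.1871 − 2.7994 = -0.61 °C.

-0.61 °C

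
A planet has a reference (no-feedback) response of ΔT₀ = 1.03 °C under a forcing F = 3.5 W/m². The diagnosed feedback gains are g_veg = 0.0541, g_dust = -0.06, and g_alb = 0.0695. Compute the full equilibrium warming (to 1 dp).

Total gain g = 0.0541 − 0.06 + 0.0695 = 0.0636.
Amplification A = 1/(1 − 0.0636) = 1.068.
ΔT = 1.03 × 1.068 = 1.1 °C.

1.1 °C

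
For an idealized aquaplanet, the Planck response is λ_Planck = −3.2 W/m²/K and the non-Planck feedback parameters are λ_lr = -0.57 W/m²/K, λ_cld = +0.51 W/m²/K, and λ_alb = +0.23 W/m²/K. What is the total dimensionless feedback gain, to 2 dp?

0.05

Convert to gains: g_lr = -0.57/3.2 = -0.1781; g_cld = 0.51/3.2 = 0.1594; g_alb = 0.23/3.2 = 0.07187.
Total gain g = 0.05317.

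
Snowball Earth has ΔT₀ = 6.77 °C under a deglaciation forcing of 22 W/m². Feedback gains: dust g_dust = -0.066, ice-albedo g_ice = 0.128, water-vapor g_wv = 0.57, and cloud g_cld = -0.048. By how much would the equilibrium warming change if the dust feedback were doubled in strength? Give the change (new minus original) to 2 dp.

Original: g = 0.584, ΔT = 6.77/(1−0.584) = 16.2740 °C.
With doubled dust: g' = 0.518, ΔT' = 6.77/(1−0.518) = 14.0456 °C.
Change = 14.0456 − 16.2740 = -2.23 °C.

-2.23 °C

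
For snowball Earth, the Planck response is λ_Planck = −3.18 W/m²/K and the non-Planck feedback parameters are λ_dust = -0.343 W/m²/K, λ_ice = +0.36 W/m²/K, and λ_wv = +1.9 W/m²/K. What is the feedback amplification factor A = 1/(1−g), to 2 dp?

2.52

Convert to gains: g_dust = -0.343/3.18 = -0.1079; g_ice = 0.36/3.18 = 0.1132; g_wv = 1.9/3.18 = 0.5975.
Total gain g = 0.6028.
A = 1/(1 − 0.6028) = 2.52.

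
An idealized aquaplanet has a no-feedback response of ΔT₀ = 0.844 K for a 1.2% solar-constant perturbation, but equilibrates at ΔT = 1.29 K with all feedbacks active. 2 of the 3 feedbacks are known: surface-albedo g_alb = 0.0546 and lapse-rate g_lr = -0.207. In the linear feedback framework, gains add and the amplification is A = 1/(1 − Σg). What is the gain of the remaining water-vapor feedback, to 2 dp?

Amplification A = ΔT/ΔT₀ = 1.29/0.844 = 1.528.
Total gain g = 1 − 1/A = 1 − 1/1.528 = 0.3455.
Known gains sum to 0.0546 − 0.207 = -0.1524.
g_wv = 0.3455 + 0.1524 = 0.50.

0.50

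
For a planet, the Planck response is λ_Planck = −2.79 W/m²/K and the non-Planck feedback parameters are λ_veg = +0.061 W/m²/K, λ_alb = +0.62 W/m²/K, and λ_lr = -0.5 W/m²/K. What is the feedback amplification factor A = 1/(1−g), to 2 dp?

1.07

Convert to gains: g_veg = 0.061/2.79 = 0.02186; g_alb = 0.62/2.79 = 0.2222; g_lr = -0.5/2.79 = -0.1792.
Total gain g = 0.06486.
A = 1/(1 − 0.06486) = 1.07.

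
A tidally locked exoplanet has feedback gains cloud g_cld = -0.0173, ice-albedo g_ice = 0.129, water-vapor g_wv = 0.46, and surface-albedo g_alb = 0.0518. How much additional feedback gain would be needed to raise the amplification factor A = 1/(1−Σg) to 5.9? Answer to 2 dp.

Current total gain = 0.6235.
Target gain for A = 5.9: g* = 1 − 1/5.9 = 0.8305.
Additional gain needed = 0.8305 − 0.6235 = 0.21.

0.21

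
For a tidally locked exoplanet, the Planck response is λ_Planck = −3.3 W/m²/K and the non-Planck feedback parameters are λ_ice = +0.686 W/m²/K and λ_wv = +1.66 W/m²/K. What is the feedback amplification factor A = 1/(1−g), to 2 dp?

Convert to gains: g_ice = 0.686/3.3 = 0.2079; g_wv = 1.66/3.3 = 0.503.
Total gain g = 0.7109.
A = 1/(1 − 0.7109) = 3.46.

3.46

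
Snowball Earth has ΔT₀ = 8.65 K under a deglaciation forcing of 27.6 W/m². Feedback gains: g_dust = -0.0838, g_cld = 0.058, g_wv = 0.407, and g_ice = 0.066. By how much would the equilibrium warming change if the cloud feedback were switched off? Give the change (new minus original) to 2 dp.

-1.49 K

Original: g = 0.4472, ΔT = 8.65/(1−0.4472) = 15.6476 K.
Without cloud: g' = 0.3892, ΔT' = 8.65/(1−0.3892) = 14.1618 K.
Change = 14.1618 − 15.6476 = -1.49 K.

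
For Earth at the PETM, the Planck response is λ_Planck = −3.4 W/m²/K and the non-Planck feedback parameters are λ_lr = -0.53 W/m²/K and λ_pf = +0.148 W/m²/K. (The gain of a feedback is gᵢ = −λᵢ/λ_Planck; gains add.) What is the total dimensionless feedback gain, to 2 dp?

Convert to gains: g_lr = -0.53/3.4 = -0.1559; g_pf = 0.148/3.4 = 0.04353.
Total gain g = -0.11237.

-0.11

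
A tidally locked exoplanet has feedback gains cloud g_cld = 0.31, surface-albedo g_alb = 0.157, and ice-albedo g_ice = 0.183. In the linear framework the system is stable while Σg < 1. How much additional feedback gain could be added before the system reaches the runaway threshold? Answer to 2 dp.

0.35

Current total gain = 0.31 + 0.157 + 0.183 = 0.65.
Margin to runaway = 1 − 0.65 = 0.35.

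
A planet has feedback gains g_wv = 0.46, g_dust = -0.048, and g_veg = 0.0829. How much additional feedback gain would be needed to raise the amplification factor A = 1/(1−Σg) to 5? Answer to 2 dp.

Current total gain = 0.4949.
Target gain for A = 5: g* = 1 − 1/5 = 0.8.
Additional gain needed = 0.8 − 0.4949 = 0.31.

0.31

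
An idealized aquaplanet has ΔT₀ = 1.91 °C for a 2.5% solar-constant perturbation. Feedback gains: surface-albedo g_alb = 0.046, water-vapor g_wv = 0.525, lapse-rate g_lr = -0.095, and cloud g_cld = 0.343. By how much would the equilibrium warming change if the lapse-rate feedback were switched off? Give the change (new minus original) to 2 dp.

Original: g = 0.819, ΔT = 1.91/(1−0.819) = 10.5525 °C.
Without lapse-rate: g' = 0.914, ΔT' = 1.91/(1−0.914) = 22.2093 °C.
Change = 22.2093 − 10.5525 = 11.66 °C.

11.66 °C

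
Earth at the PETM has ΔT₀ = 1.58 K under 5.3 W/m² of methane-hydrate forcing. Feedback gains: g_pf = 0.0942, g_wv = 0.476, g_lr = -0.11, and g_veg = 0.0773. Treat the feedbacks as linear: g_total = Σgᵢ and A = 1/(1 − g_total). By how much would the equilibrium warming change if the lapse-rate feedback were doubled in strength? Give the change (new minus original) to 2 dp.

Original: g = 0.5375, ΔT = 1.58/(1−0.5375) = 3.4162 K.
With doubled lapse-rate: g' = 0.4275, ΔT' = 1.58/(1−0.4275) = 2.7598 K.
Change = 2.7598 − 3.4162 = -0.66 K.

-0.66 K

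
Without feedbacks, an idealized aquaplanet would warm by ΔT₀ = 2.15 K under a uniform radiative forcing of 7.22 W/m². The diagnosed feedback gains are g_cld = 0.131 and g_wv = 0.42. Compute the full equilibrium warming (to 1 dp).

Total gain g = 0.131 + 0.42 = 0.551.
Amplification A = 1/(1 − 0.551) = 2.227.
ΔT = 2.15 × 2.227 = 4.8 K.

4.8 K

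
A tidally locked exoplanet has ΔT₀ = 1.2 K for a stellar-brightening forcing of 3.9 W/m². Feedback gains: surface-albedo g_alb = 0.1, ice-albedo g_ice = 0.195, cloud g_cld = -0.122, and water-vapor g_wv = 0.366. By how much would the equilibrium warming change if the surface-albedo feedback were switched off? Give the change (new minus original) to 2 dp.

Original: g = 0.539, ΔT = 1.2/(1−0.539) = 2.6030 K.
Without surface-albedo: g' = 0.439, ΔT' = 1.2/(1−0.439) = 2.1390 K.
Change = 2.1390 − 2.6030 = -0.46 K.

-0.46 K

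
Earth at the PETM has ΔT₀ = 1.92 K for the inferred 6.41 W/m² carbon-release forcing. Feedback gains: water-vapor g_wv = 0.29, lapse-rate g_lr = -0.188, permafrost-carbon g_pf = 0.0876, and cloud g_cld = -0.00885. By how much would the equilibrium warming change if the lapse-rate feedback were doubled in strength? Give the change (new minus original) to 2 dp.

-0.44 K

Original: g = 0.18075, ΔT = 1.92/(1−0.18075) = 2.3436 K.
With doubled lapse-rate: g' = -0.00725, ΔT' = 1.92/(1+0.00725) = 1.9062 K.
Change = 1.9062 − 2.3436 = -0.44 K.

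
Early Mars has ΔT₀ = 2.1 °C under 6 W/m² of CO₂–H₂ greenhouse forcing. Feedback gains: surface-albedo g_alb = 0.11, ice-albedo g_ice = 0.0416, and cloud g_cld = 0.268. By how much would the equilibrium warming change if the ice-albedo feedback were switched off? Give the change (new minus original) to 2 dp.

Original: g = 0.4196, ΔT = 2.1/(1−0.4196) = 3.6182 °C.
Without ice-albedo: g' = 0.378, ΔT' = 2.1/(1−0.378) = 3.3762 °C.
Change = 3.3762 − 3.6182 = -0.24 °C.

-0.24 °C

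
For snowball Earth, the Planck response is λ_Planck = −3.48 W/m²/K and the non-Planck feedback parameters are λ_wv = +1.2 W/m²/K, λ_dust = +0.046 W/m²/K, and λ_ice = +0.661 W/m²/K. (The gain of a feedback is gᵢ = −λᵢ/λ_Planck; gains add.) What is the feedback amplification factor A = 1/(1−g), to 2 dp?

2.21

Convert to gains: g_wv = 1.2/3.48 = 0.3448; g_dust = 0.046/3.48 = 0.01322; g_ice = 0.661/3.48 = 0.1899.
Total gain g = 0.54792.
A = 1/(1 − 0.54792) = 2.21.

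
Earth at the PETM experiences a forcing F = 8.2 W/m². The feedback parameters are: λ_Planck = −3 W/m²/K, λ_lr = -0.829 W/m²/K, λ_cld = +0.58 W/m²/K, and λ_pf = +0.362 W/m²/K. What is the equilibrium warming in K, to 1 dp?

Net feedback parameter λ = (−3) + (-0.829) + (+0.58) + (+0.362) = -2.887 W/m²/K.
ΔT = −F/λ = −8.2/(-2.887) = 2.8 K.

2.8 K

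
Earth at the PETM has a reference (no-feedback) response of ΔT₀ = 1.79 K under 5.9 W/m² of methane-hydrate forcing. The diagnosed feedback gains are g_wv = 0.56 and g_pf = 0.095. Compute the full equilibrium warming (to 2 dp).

5.19 K

Total gain g = 0.56 + 0.095 = 0.655.
Amplification A = 1/(1 − 0.655) = 2.899.
ΔT = 1.79 × 2.899 = 5.19 K.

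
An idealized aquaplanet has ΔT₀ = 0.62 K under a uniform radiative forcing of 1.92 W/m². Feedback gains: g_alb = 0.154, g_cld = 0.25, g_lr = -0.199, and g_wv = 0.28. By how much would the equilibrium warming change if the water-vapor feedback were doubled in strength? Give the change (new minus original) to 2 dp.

Original: g = 0.485, ΔT = 0.62/(1−0.485) = 1.2039 K.
With doubled water-vapor: g' = 0.765, ΔT' = 0.62/(1−0.765) = 2.6383 K.
Change = 2.6383 − 1.2039 = 1.43 K.

1.43 K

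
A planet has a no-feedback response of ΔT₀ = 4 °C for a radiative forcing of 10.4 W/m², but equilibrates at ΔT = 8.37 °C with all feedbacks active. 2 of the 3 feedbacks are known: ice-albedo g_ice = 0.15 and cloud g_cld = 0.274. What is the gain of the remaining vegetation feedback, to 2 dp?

0.10

Amplification A = ΔT/ΔT₀ = 8.37/4 = 2.092.
Total gain g = 1 − 1/A = 1 − 1/2.092 = 0.522.
Known gains sum to 0.15 + 0.274 = 0.424.
g_veg = 0.522 − 0.424 = 0.10.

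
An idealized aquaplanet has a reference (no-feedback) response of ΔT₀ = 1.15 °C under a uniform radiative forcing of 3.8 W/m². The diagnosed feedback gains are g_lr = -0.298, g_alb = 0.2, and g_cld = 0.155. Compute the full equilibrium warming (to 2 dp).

Total gain g = -0.298 + 0.2 + 0.155 = 0.057.
Amplification A = 1/(1 − 0.057) = 1.06.
ΔT = 1.15 × 1.06 = 1.22 °C.

1.22 °C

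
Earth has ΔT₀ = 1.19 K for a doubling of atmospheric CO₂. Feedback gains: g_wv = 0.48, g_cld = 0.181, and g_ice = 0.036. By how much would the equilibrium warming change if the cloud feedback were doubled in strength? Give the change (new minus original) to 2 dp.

Original: g = 0.697, ΔT = 1.19/(1−0.697) = 3.9274 K.
With doubled cloud: g' = 0.878, ΔT' = 1.19/(1−0.878) = 9.7541 K.
Change = 9.7541 − 3.9274 = 5.83 K.

5.83 K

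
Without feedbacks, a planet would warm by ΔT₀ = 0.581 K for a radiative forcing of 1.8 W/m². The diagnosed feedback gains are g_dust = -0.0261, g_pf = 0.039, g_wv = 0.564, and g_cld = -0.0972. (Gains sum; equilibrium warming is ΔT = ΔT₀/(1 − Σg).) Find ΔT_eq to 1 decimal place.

1.1 K

Total gain g = -0.0261 + 0.039 + 0.564 − 0.0972 = 0.4797.
Amplification A = 1/(1 − 0.4797) = 1.922.
ΔT = 0.581 × 1.922 = 1.1 K.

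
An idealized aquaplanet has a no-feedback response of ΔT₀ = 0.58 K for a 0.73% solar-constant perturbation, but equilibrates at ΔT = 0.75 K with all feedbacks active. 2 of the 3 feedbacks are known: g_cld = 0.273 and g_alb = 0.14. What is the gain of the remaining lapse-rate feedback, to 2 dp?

-0.19

Amplification A = ΔT/ΔT₀ = 0.75/0.58 = 1.293.
Total gain g = 1 − 1/A = 1 − 1/1.293 = 0.2266.
Known gains sum to 0.273 + 0.14 = 0.413.
g_lr = 0.2266 − 0.413 = -0.19.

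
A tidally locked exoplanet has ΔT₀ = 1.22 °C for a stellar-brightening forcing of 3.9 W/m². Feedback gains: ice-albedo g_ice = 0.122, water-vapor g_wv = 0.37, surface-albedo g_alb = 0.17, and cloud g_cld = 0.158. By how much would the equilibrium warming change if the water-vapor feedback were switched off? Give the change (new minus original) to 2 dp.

Original: g = 0.82, ΔT = 1.22/(1−0.82) = 6.7778 °C.
Without water-vapor: g' = 0.45, ΔT' = 1.22/(1−0.45) = 2.2182 °C.
Change = 2.2182 − 6.7778 = -4.56 °C.

-4.56 °C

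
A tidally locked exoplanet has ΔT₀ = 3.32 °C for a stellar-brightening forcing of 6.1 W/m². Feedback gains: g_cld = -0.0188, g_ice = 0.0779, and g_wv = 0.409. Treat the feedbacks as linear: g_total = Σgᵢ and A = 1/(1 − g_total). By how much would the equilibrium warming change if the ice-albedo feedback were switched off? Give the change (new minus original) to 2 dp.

-0.80 °C

Original: g = 0.4681, ΔT = 3.32/(1−0.4681) = 6.2418 °C.
Without ice-albedo: g' = 0.3902, ΔT' = 3.32/(1−0.3902) = 5.4444 °C.
Change = 5.4444 − 6.2418 = -0.80 °C.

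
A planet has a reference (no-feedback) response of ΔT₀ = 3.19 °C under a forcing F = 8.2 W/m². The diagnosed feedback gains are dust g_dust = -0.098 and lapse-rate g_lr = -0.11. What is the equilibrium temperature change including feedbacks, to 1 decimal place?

2.6 °C

Total gain g = -0.098 − 0.11 = -0.208.
Amplification A = 1/(1 + 0.208) = 0.8278.
ΔT = 3.19 × 0.8278 = 2.6 °C.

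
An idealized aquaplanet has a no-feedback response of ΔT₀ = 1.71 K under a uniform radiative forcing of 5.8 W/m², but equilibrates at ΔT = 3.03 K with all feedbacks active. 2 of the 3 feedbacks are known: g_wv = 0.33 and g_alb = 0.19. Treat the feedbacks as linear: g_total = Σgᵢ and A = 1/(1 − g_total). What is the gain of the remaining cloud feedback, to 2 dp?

-0.08

Amplification A = ΔT/ΔT₀ = 3.03/1.71 = 1.772.
Total gain g = 1 − 1/A = 1 − 1/1.772 = 0.4357.
Known gains sum to 0.33 + 0.19 = 0.52.
g_cld = 0.4357 − 0.52 = -0.08.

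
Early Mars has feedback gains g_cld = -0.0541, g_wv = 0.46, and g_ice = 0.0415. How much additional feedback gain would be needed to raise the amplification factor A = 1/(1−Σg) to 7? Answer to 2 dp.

Current total gain = 0.4474.
Target gain for A = 7: g* = 1 − 1/7 = 0.8571.
Additional gain needed = 0.8571 − 0.4474 = 0.41.

0.41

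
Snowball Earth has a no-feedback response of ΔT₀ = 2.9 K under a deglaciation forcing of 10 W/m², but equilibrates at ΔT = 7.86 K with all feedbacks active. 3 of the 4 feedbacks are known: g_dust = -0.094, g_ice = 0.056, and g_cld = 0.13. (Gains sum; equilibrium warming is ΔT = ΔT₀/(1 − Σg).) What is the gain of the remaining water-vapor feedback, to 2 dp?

Amplification A = ΔT/ΔT₀ = 7.86/2.9 = 2.71.
Total gain g = 1 − 1/A = 1 − 1/2.71 = 0.631.
Known gains sum to -0.094 + 0.056 + 0.13 = 0.092.
g_wv = 0.631 − 0.092 = 0.54.

0.54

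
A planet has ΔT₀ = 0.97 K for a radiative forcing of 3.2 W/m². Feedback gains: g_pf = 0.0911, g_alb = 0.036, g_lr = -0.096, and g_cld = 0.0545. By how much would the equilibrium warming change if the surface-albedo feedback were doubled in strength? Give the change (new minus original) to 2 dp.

0.04 K

Original: g = 0.0856, ΔT = 0.97/(1−0.0856) = 1.0608 K.
With doubled surface-albedo: g' = 0.1216, ΔT' = 0.97/(1−0.1216) = 1.1043 K.
Change = 1.1043 − 1.0608 = 0.04 K.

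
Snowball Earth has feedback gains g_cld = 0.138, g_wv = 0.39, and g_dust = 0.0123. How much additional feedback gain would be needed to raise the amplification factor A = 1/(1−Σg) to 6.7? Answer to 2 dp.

Current total gain = 0.5403.
Target gain for A = 6.7: g* = 1 − 1/6.7 = 0.8507.
Additional gain needed = 0.8507 − 0.5403 = 0.31.

0.31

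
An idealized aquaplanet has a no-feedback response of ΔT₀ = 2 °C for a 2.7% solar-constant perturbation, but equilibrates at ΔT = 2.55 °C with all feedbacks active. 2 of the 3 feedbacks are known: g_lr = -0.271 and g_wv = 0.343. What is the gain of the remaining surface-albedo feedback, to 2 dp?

Amplification A = ΔT/ΔT₀ = 2.55/2 = 1.275.
Total gain g = 1 − 1/A = 1 − 1/1.275 = 0.2157.
Known gains sum to -0.271 + 0.343 = 0.072.
g_alb = 0.2157 − 0.072 = 0.14.

0.14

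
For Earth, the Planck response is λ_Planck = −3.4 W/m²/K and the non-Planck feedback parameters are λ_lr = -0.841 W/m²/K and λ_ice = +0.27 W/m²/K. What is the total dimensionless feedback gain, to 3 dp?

-0.168

Convert to gains: g_lr = -0.841/3.4 = -0.2474; g_ice = 0.27/3.4 = 0.07941.
Total gain g = -0.16799.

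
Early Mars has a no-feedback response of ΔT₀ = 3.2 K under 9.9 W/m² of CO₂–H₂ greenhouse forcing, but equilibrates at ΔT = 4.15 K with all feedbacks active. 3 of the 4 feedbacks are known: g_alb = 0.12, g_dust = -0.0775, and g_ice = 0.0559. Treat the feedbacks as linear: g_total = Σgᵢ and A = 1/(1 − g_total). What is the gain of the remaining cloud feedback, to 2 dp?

Amplification A = ΔT/ΔT₀ = 4.15/3.2 = 1.297.
Total gain g = 1 − 1/A = 1 − 1/1.297 = 0.229.
Known gains sum to 0.12 − 0.0775 + 0.0559 = 0.0984.
g_cld = 0.229 − 0.0984 = 0.13.

0.13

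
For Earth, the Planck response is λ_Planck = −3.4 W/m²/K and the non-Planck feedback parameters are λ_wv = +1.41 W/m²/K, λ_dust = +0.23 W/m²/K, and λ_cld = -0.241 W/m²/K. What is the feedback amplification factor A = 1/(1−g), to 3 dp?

Convert to gains: g_wv = 1.41/3.4 = 0.4147; g_dust = 0.23/3.4 = 0.06765; g_cld = -0.241/3.4 = -0.07088.
Total gain g = 0.41147.
A = 1/(1 − 0.41147) = 1.699.

1.699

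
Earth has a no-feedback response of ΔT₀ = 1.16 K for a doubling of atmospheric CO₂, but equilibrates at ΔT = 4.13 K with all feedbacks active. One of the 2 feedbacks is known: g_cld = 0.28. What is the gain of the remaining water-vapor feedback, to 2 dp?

Amplification A = ΔT/ΔT₀ = 4.13/1.16 = 3.56.
Total gain g = 1 − 1/A = 1 − 1/3.56 = 0.7191.
The known gain is 0.28.
g_wv = 0.7191 − 0.28 = 0.44.

0.44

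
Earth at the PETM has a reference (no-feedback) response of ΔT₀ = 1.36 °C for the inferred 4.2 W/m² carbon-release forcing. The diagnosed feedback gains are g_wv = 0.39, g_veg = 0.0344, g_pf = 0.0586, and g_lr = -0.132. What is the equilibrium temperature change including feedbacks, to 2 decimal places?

2.10 °C

Total gain g = 0.39 + 0.0344 + 0.0586 − 0.132 = 0.351.
Amplification A = 1/(1 − 0.351) = 1.541.
ΔT = 1.36 × 1.541 = 2.10 °C.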